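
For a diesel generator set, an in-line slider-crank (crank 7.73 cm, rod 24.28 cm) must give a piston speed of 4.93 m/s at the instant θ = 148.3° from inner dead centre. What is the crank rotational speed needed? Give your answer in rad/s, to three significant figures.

For an in-line slider-crank, |v_piston| = rω|sinθ|·[1 + r cosθ/√(L² − r² sin²θ)].
With r = 0.0773 m, L = 0.2428 m, θ = 148.3°: the bracketed kinematic factor |dx/dθ| = 0.029459 m.
ω = v/|dx/dθ| = 4.93/0.029459 = 167.35 rad/s.

167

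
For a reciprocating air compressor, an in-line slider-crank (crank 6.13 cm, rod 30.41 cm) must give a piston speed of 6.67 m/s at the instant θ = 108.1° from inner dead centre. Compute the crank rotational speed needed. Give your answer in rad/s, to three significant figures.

122

For an in-line slider-crank, |v_piston| = rω|sinθ|·[1 + r cosθ/√(L² − r² sin²θ)].
With r = 0.0613 m, L = 0.3041 m, θ = 108.1°: the bracketed kinematic factor |dx/dθ| = 0.054549 m.
ω = v/|dx/dθ| = 6.67/0.054549 = 122.28 rad/s.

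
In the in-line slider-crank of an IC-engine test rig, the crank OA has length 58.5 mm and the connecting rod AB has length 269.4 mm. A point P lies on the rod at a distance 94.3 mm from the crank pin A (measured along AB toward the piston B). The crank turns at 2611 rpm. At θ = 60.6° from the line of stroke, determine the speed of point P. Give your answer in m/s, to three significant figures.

ω = 273.4 rad/s.  Crank-pin speed |V_A| = rω = 15.995 m/s, perpendicular to OA.
Rod angle: sinφ = −(r/L) sinθ ⇒ φ = -10.905°; ω_rod = −rω cosθ/√(L²−r²sin²θ) = -29.683 rad/s.
V_P = V_A + ω_rod × AP, with AP = 0.0943 m along the rod.
Components: V_Px = −rω sinθ − a·ω_rod·sinφ = -14.465 m/s;  V_Py = rω cosθ + a·ω_rod·cosφ = +5.1036 m/s.
|V_P| = √(V_Px² + V_Py²) = 15.339 m/s.

15.3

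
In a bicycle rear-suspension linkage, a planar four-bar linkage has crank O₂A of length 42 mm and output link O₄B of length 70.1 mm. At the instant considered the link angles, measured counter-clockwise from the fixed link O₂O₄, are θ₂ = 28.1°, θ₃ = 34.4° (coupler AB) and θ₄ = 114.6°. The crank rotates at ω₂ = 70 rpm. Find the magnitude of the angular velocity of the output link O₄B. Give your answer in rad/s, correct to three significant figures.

0.489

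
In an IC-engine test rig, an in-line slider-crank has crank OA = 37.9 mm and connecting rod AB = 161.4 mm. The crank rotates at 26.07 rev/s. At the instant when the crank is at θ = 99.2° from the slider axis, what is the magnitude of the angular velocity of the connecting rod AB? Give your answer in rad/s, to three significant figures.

6.32

ω = 163.8 rad/s (converted from 26.07 rev/s).
The rod makes angle φ with the slider axis where L sinφ = r sinθ; differentiating, L cosφ·φ̇ = r ω cosθ.
L cosφ = √(L² − r² sin²θ) = 0.157 m.
|ω_rod| = r ω |cosθ| / √(L² − r² sin²θ) = 0.0379·163.8·0.15988/0.157 = 6.3219 rad/s.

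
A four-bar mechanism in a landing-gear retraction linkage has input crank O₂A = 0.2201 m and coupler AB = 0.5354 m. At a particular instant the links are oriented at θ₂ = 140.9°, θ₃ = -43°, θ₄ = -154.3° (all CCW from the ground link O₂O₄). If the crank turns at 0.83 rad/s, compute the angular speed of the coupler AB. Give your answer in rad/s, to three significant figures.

ω₂ = 0.83 rad/s
Differentiating the loop-closure r₂e^{iθ₂}+r₃e^{iθ₃}=r₁+r₄e^{iθ₄} gives r₂ω₂e^{iθ₂}+r₃ω₃e^{iθ₃}=r₄ω₄e^{iθ₄}.
Eliminating the other unknown: ω₃ = r₂ω₂ sin(θ₄−θ₂) / [r₃ sin(θ₃−θ₄)].
Numerator sine = +0.90483; denominator sine = +0.93169.
Result = 0.2201·0.83·(+0.90483) / (0.5354·(+0.93169)) = +0.33137 rad/s; magnitude 0.33137 rad/s.

0.331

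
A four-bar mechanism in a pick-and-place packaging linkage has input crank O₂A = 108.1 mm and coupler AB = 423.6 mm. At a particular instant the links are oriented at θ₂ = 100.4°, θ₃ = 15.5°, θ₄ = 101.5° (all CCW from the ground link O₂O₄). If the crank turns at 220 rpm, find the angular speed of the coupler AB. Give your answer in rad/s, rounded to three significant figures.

ω₂ = 23.04 rad/s (from 220 rpm).
Differentiating the loop-closure r₂e^{iθ₂}+r₃e^{iθ₃}=r₁+r₄e^{iθ₄} gives r₂ω₂e^{iθ₂}+r₃ω₃e^{iθ₃}=r₄ω₄e^{iθ₄}.
Eliminating the other unknown: ω₃ = r₂ω₂ sin(θ₄−θ₂) / [r₃ sin(θ₃−θ₄)].
Numerator sine = +0.01920; denominator sine = -0.99756.
Result = 0.1081·23.04·(+0.01920) / (0.4236·(-0.99756)) = -0.11314 rad/s; magnitude 0.11314 rad/s.

0.113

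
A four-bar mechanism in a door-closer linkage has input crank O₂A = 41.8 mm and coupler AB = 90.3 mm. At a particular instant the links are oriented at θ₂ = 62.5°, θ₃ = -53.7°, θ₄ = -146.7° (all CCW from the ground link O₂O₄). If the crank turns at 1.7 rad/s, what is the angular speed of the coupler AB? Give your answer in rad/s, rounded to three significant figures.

0.384

ω₂ = 1.7 rad/s
Differentiating the loop-closure r₂e^{iθ₂}+r₃e^{iθ₃}=r₁+r₄e^{iθ₄} gives r₂ω₂e^{iθ₂}+r₃ω₃e^{iθ₃}=r₄ω₄e^{iθ₄}.
Eliminating the other unknown: ω₃ = r₂ω₂ sin(θ₄−θ₂) / [r₃ sin(θ₃−θ₄)].
Numerator sine = +0.48786; denominator sine = +0.99863.
Result = 0.0418·1.7·(+0.48786) / (0.0903·(+0.99863)) = +0.38444 rad/s; magnitude 0.38444 rad/s.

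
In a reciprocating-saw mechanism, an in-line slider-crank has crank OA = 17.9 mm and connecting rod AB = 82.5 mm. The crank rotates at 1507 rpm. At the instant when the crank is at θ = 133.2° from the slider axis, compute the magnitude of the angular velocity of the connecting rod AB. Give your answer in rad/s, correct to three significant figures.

23.7

ω = 157.8 rad/s (converted from 1507 rpm).
The rod makes angle φ with the slider axis where L sinφ = r sinθ; differentiating, L cosφ·φ̇ = r ω cosθ.
L cosφ = √(L² − r² sin²θ) = 0.081462 m.
|ω_rod| = r ω |cosθ| / √(L² − r² sin²θ) = 0.0179·157.8·0.68455/0.081462 = 23.738 rad/s.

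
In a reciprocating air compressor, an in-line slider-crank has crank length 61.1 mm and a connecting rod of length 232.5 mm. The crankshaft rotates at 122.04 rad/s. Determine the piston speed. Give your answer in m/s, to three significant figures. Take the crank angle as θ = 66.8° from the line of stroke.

ω = 122 rad/s
For an in-line slider-crank, x = r cosθ + √(L² − r² sin²θ), so v = −rω sinθ·[1 + r cosθ/√(L² − r² sin²θ)].
With r = 0.0611 m, L = 0.2325 m, θ = 66.8°: √(L² − r² sin²θ) = 0.22562 m.
v = −0.0611·122·0.91914·[1 + 0.0611·0.39394/0.22562] = -7.5848 m/s.
|v| = 7.5848 m/s.

7.58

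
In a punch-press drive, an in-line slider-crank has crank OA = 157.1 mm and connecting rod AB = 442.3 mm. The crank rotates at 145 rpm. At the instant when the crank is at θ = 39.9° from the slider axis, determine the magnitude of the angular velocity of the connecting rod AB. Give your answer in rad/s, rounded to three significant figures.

4.25

ω = 15.18 rad/s (converted from 145 rpm).
The rod makes angle φ with the slider axis where L sinφ = r sinθ; differentiating, L cosφ·φ̇ = r ω cosθ.
L cosφ = √(L² − r² sin²θ) = 0.43067 m.
|ω_rod| = r ω |cosθ| / √(L² − r² sin²θ) = 0.1571·15.18·0.76717/0.43067 = 4.2493 rad/s.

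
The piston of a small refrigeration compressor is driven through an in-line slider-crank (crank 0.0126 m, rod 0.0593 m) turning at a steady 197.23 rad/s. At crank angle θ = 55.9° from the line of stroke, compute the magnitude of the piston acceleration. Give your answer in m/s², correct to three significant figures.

237

ω = 197.2 rad/s
x(θ) = r cosθ + √(L² − r² sin²θ); with ω constant, a = ω²·d²x/dθ².
d²x/dθ² = −r cosθ − r²(cos2θ)/√u − r⁴ sin²2θ/(4u^{3/2}),  u = L² − r² sin²θ = 0.00340763 m².
Substituting r = 0.0126 m, L = 0.0593 m, θ = 55.9°: d²x/dθ² = -0.0060814 m.
a = ω²·d²x/dθ² = (197.2)²·(-0.0060814) = -236.56 m/s²;  |a| = 236.56 m/s².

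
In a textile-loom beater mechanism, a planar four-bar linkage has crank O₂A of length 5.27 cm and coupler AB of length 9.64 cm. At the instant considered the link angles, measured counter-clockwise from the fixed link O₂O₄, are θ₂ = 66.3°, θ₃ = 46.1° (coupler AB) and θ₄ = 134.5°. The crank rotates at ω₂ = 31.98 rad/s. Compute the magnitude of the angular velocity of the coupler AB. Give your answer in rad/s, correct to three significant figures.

16.2

ω₂ = 31.98 rad/s
Differentiating the loop-closure r₂e^{iθ₂}+r₃e^{iθ₃}=r₁+r₄e^{iθ₄} gives r₂ω₂e^{iθ₂}+r₃ω₃e^{iθ₃}=r₄ω₄e^{iθ₄}.
Eliminating the other unknown: ω₃ = r₂ω₂ sin(θ₄−θ₂) / [r₃ sin(θ₃−θ₄)].
Numerator sine = +0.92849; denominator sine = -0.99961.
Result = 0.0527·31.98·(+0.92849) / (0.0964·(-0.99961)) = -16.239 rad/s; magnitude 16.239 rad/s.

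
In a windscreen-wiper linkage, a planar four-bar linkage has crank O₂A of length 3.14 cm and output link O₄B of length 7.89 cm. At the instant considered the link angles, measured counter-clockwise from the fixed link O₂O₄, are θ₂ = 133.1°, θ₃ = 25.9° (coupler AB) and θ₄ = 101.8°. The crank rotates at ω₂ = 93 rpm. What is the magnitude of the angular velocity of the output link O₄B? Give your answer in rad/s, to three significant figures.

3.82

ω₂ = 9.739 rad/s (from 93 rpm).
Differentiating the loop-closure r₂e^{iθ₂}+r₃e^{iθ₃}=r₁+r₄e^{iθ₄} gives r₂ω₂e^{iθ₂}+r₃ω₃e^{iθ₃}=r₄ω₄e^{iθ₄}.
Eliminating the other unknown: ω₄ = r₂ω₂ sin(θ₂−θ₃) / [r₄ sin(θ₄−θ₃)].
Numerator sine = +0.95528; denominator sine = +0.96987.
Result = 0.0314·9.739·(+0.95528) / (0.0789·(+0.96987)) = +3.8175 rad/s; magnitude 3.8175 rad/s.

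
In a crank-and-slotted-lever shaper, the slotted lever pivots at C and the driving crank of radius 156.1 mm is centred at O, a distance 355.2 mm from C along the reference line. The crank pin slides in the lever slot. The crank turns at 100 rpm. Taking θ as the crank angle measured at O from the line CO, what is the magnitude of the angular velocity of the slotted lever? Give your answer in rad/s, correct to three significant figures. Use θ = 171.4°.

7.80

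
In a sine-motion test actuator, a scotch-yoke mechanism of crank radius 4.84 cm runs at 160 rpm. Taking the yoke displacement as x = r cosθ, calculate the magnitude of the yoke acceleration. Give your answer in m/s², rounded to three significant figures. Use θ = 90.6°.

0.142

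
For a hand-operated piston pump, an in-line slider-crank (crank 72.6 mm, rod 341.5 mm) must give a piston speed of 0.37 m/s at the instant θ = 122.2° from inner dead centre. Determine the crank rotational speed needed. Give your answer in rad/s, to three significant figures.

6.81

For an in-line slider-crank, |v_piston| = rω|sinθ|·[1 + r cosθ/√(L² − r² sin²θ)].
With r = 0.0726 m, L = 0.3415 m, θ = 122.2°: the bracketed kinematic factor |dx/dθ| = 0.054359 m.
ω = v/|dx/dθ| = 0.37/0.054359 = 6.8066 rad/s.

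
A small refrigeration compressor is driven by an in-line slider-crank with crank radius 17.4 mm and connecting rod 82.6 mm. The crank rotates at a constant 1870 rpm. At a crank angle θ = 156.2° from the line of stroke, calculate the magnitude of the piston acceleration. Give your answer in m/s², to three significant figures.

515

ω = 2π·1870/60 = 195.8 rad/s
x(θ) = r cosθ + √(L² − r² sin²θ); with ω constant, a = ω²·d²x/dθ².
d²x/dθ² = −r cosθ − r²(cos2θ)/√u − r⁴ sin²2θ/(4u^{3/2}),  u = L² − r² sin²θ = 0.00677346 m².
Substituting r = 0.0174 m, L = 0.0826 m, θ = 156.2°: d²x/dθ² = +0.013417 m.
a = ω²·d²x/dθ² = (195.8)²·(+0.013417) = +514.53 m/s²;  |a| = 514.53 m/s².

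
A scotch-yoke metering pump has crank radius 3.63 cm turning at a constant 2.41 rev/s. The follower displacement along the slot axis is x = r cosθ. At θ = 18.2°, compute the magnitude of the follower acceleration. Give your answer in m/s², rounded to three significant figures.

7.91

ω = 15.14 rad/s (from 2.41 rev/s).
x = r cosθ ⇒ ẍ = −rω² cosθ (ω constant).
|a| = rω²|cosθ| = 0.0363·(15.14)²·|cos 18.2°| = 7.907 m/s².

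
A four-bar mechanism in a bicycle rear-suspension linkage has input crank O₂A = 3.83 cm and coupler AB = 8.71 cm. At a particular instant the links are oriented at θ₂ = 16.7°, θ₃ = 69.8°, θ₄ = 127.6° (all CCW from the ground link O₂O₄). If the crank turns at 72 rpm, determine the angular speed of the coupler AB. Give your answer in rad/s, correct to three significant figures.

ω₂ = 7.54 rad/s (from 72 rpm).
Differentiating the loop-closure r₂e^{iθ₂}+r₃e^{iθ₃}=r₁+r₄e^{iθ₄} gives r₂ω₂e^{iθ₂}+r₃ω₃e^{iθ₃}=r₄ω₄e^{iθ₄}.
Eliminating the other unknown: ω₃ = r₂ω₂ sin(θ₄−θ₂) / [r₃ sin(θ₃−θ₄)].
Numerator sine = +0.93420; denominator sine = -0.84619.
Result = 0.0383·7.54·(+0.93420) / (0.0871·(-0.84619)) = -3.6603 rad/s; magnitude 3.6603 rad/s.

3.66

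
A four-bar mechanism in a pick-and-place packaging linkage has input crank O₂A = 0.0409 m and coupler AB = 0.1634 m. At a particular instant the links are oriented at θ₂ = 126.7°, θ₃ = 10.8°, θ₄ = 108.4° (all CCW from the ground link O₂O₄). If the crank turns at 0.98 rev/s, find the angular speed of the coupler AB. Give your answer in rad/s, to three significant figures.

0.488

ω₂ = 6.158 rad/s (from 0.98 rev/s).
Differentiating the loop-closure r₂e^{iθ₂}+r₃e^{iθ₃}=r₁+r₄e^{iθ₄} gives r₂ω₂e^{iθ₂}+r₃ω₃e^{iθ₃}=r₄ω₄e^{iθ₄}.
Eliminating the other unknown: ω₃ = r₂ω₂ sin(θ₄−θ₂) / [r₃ sin(θ₃−θ₄)].
Numerator sine = -0.31399; denominator sine = -0.99122.
Result = 0.0409·6.158·(-0.31399) / (0.1634·(-0.99122)) = +0.48823 rad/s; magnitude 0.48823 rad/s.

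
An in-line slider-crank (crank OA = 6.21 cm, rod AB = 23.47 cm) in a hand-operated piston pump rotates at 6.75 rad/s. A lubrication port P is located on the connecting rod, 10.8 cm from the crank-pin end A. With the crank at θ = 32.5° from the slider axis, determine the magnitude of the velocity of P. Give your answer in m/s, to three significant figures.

0.313

ω = 6.75 rad/s.  Crank-pin speed |V_A| = rω = 0.41918 m/s, perpendicular to OA.
Rod angle: sinφ = −(r/L) sinθ ⇒ φ = -8.173°; ω_rod = −rω cosθ/√(L²−r²sin²θ) = -1.5218 rad/s.
V_P = V_A + ω_rod × AP, with AP = 0.108 m along the rod.
Components: V_Px = −rω sinθ − a·ω_rod·sinφ = -0.24859 m/s;  V_Py = rω cosθ + a·ω_rod·cosφ = +0.19085 m/s.
|V_P| = √(V_Px² + V_Py²) = 0.3134 m/s.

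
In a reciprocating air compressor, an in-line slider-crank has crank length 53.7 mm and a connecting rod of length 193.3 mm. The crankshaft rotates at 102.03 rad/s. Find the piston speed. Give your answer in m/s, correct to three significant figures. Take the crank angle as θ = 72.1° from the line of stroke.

ω = 102 rad/s
For an in-line slider-crank, x = r cosθ + √(L² − r² sin²θ), so v = −rω sinθ·[1 + r cosθ/√(L² − r² sin²θ)].
With r = 0.0537 m, L = 0.1933 m, θ = 72.1°: √(L² − r² sin²θ) = 0.18642 m.
v = −0.0537·102·0.95159·[1 + 0.0537·0.30736/0.18642] = -5.6754 m/s.
|v| = 5.6754 m/s.

5.68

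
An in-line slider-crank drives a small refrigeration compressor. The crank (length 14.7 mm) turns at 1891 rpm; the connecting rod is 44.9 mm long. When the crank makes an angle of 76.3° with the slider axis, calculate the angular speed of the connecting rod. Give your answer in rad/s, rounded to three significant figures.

ω = 198 rad/s (converted from 1891 rpm).
The rod makes angle φ with the slider axis where L sinφ = r sinθ; differentiating, L cosφ·φ̇ = r ω cosθ.
L cosφ = √(L² − r² sin²θ) = 0.042568 m.
|ω_rod| = r ω |cosθ| / √(L² − r² sin²θ) = 0.0147·198·0.23684/0.042568 = 16.196 rad/s.

16.2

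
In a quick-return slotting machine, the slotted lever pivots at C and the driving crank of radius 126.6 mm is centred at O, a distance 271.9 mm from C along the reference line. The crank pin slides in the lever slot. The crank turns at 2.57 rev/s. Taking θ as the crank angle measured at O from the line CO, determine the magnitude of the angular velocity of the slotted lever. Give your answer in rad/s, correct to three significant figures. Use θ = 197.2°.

ω = 16.15 rad/s (from 2.57 rev/s).
Crank pin A relative to C: A = (d + r cosθ, r sinθ); lever angle φ = atan2(r sinθ, d + r cosθ).
Differentiating tanφ: φ̇ = rω(d cosθ + r)/(d² + r² + 2dr cosθ).
d² + r² + 2dr cosθ = |CA|² = 0.024191 m²;  d cosθ + r = -0.13314 m.
|ω_lever| = |0.1266·16.15·-0.13314| / 0.024191 = 11.251 rad/s.

11.3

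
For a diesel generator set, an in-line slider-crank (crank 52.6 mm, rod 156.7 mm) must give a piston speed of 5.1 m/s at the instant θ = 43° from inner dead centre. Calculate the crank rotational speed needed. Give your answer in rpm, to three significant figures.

For an in-line slider-crank, |v_piston| = rω|sinθ|·[1 + r cosθ/√(L² − r² sin²θ)].
With r = 0.0526 m, L = 0.1567 m, θ = 43°: the bracketed kinematic factor |dx/dθ| = 0.04492 m.
ω = v/|dx/dθ| = 5.1/0.04492 = 113.53 rad/s.
N = 60ω/(2π) = 1084.2 rpm.

1080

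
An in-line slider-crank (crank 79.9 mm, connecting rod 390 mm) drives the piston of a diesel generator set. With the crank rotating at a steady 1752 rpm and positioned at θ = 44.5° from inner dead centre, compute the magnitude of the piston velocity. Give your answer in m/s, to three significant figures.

ω = 2π·1752/60 = 183.5 rad/s
For an in-line slider-crank, x = r cosθ + √(L² − r² sin²θ), so v = −rω sinθ·[1 + r cosθ/√(L² − r² sin²θ)].
With r = 0.0799 m, L = 0.39 m, θ = 44.5°: √(L² − r² sin²θ) = 0.38596 m.
v = −0.0799·183.5·0.70091·[1 + 0.0799·0.71325/0.38596] = -11.792 m/s.
|v| = 11.792 m/s.

11.8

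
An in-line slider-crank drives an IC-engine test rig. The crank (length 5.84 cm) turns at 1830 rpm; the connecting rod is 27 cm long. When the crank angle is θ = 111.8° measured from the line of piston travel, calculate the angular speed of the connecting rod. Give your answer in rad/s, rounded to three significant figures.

15.7

ω = 191.6 rad/s (converted from 1830 rpm).
The rod makes angle φ with the slider axis where L sinφ = r sinθ; differentiating, L cosφ·φ̇ = r ω cosθ.
L cosφ = √(L² − r² sin²θ) = 0.2645 m.
|ω_rod| = r ω |cosθ| / √(L² − r² sin²θ) = 0.0584·191.6·0.37137/0.2645 = 15.713 rad/s.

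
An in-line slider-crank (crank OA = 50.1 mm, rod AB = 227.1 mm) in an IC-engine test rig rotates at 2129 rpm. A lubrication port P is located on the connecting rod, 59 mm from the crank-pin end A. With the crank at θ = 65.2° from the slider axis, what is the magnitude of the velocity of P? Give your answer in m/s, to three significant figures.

ω = 222.9 rad/s.  Crank-pin speed |V_A| = rω = 11.17 m/s, perpendicular to OA.
Rod angle: sinφ = −(r/L) sinθ ⇒ φ = -11.552°; ω_rod = −rω cosθ/√(L²−r²sin²θ) = -21.057 rad/s.
V_P = V_A + ω_rod × AP, with AP = 0.059 m along the rod.
Components: V_Px = −rω sinθ − a·ω_rod·sinφ = -10.388 m/s;  V_Py = rω cosθ + a·ω_rod·cosφ = +3.468 m/s.
|V_P| = √(V_Px² + V_Py²) = 10.952 m/s.

11.0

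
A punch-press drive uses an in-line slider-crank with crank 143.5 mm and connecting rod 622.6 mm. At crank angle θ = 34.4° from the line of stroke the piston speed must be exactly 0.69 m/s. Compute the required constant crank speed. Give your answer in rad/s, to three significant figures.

7.14

For an in-line slider-crank, |v_piston| = rω|sinθ|·[1 + r cosθ/√(L² − r² sin²θ)].
With r = 0.1435 m, L = 0.6226 m, θ = 34.4°: the bracketed kinematic factor |dx/dθ| = 0.096623 m.
ω = v/|dx/dθ| = 0.69/0.096623 = 7.1411 rad/s.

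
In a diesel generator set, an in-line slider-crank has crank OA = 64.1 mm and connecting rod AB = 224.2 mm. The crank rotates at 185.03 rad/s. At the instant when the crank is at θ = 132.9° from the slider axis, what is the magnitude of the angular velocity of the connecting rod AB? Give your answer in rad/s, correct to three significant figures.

36.8

ω = 185 rad/s
The rod makes angle φ with the slider axis where L sinφ = r sinθ; differentiating, L cosφ·φ̇ = r ω cosθ.
L cosφ = √(L² − r² sin²θ) = 0.21923 m.
|ω_rod| = r ω |cosθ| / √(L² − r² sin²θ) = 0.0641·185·0.68072/0.21923 = 36.828 rad/s.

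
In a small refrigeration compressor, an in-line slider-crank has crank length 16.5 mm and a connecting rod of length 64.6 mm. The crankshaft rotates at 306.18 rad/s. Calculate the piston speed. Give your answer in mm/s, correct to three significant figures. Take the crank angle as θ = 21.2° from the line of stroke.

2260

ω = 306.2 rad/s
For an in-line slider-crank, x = r cosθ + √(L² − r² sin²θ), so v = −rω sinθ·[1 + r cosθ/√(L² − r² sin²θ)].
With r = 0.0165 m, L = 0.0646 m, θ = 21.2°: √(L² − r² sin²θ) = 0.064324 m.
v = −0.0165·306.2·0.36162·[1 + 0.0165·0.93232/0.064324] = -2.2638 m/s.
|v| = 2.2638 m/s = 2263.8 mm/s.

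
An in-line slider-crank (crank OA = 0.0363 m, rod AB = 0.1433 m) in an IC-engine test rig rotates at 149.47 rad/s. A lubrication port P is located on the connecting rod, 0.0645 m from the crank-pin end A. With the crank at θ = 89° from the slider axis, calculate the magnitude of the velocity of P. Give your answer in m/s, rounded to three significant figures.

ω = 149.5 rad/s.  Crank-pin speed |V_A| = rω = 5.4258 m/s, perpendicular to OA.
Rod angle: sinφ = −(r/L) sinθ ⇒ φ = -14.671°; ω_rod = −rω cosθ/√(L²−r²sin²θ) = -0.68307 rad/s.
V_P = V_A + ω_rod × AP, with AP = 0.0645 m along the rod.
Components: V_Px = −rω sinθ − a·ω_rod·sinφ = -5.4361 m/s;  V_Py = rω cosθ + a·ω_rod·cosφ = +0.052071 m/s.
|V_P| = √(V_Px² + V_Py²) = 5.4363 m/s.

5.44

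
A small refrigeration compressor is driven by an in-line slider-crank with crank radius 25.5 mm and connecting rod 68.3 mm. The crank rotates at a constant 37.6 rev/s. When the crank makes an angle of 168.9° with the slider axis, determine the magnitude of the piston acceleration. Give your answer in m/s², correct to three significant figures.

901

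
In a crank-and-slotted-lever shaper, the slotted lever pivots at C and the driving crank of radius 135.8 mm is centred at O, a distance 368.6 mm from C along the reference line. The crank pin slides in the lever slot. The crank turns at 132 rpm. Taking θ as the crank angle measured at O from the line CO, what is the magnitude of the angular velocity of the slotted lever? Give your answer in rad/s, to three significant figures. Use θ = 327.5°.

3.51

ω = 13.82 rad/s (from 132 rpm).
Crank pin A relative to C: A = (d + r cosθ, r sinθ); lever angle φ = atan2(r sinθ, d + r cosθ).
Differentiating tanφ: φ̇ = rω(d cosθ + r)/(d² + r² + 2dr cosθ).
d² + r² + 2dr cosθ = |CA|² = 0.238741 m²;  d cosθ + r = +0.44667 m.
|ω_lever| = |0.1358·13.82·+0.44667| / 0.238741 = 3.5121 rad/s.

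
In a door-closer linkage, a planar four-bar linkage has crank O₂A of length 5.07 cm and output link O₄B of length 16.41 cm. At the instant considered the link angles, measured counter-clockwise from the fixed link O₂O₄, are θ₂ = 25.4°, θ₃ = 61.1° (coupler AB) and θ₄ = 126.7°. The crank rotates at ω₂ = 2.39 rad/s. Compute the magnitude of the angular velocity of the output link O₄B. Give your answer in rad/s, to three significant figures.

ω₂ = 2.39 rad/s
Differentiating the loop-closure r₂e^{iθ₂}+r₃e^{iθ₃}=r₁+r₄e^{iθ₄} gives r₂ω₂e^{iθ₂}+r₃ω₃e^{iθ₃}=r₄ω₄e^{iθ₄}.
Eliminating the other unknown: ω₄ = r₂ω₂ sin(θ₂−θ₃) / [r₄ sin(θ₄−θ₃)].
Numerator sine = -0.58354; denominator sine = +0.91068.
Result = 0.0507·2.39·(-0.58354) / (0.1641·(+0.91068)) = -0.47315 rad/s; magnitude 0.47315 rad/s.

0.473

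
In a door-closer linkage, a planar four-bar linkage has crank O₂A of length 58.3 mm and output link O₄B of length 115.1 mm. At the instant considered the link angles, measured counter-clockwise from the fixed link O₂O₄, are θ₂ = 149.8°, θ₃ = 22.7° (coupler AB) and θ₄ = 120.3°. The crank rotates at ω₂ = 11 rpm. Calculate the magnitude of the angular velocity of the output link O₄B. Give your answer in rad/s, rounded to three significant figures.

ω₂ = 1.152 rad/s (from 11 rpm).
Differentiating the loop-closure r₂e^{iθ₂}+r₃e^{iθ₃}=r₁+r₄e^{iθ₄} gives r₂ω₂e^{iθ₂}+r₃ω₃e^{iθ₃}=r₄ω₄e^{iθ₄}.
Eliminating the other unknown: ω₄ = r₂ω₂ sin(θ₂−θ₃) / [r₄ sin(θ₄−θ₃)].
Numerator sine = +0.79758; denominator sine = +0.99122.
Result = 0.0583·1.152·(+0.79758) / (0.1151·(+0.99122)) = +0.46949 rad/s; magnitude 0.46949 rad/s.

0.469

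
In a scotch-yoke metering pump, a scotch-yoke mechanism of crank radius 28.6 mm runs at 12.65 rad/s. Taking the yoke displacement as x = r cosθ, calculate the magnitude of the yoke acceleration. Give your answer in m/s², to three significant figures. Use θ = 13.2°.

4.46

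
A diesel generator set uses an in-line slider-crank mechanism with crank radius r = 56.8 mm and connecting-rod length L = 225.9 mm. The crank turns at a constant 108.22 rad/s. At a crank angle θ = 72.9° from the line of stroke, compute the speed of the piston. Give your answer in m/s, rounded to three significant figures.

ω = 108.2 rad/s
For an in-line slider-crank, x = r cosθ + √(L² − r² sin²θ), so v = −rω sinθ·[1 + r cosθ/√(L² − r² sin²θ)].
With r = 0.0568 m, L = 0.2259 m, θ = 72.9°: √(L² − r² sin²θ) = 0.21928 m.
v = −0.0568·108.2·0.95579·[1 + 0.0568·0.29404/0.21928] = -6.3226 m/s.
|v| = 6.3226 m/s.

6.32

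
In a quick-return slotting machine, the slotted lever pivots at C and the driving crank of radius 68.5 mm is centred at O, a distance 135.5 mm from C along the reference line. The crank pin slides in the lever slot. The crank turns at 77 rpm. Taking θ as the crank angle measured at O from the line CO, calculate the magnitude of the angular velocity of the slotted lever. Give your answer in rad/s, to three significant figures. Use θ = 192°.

ω = 8.063 rad/s (from 77 rpm).
Crank pin A relative to C: A = (d + r cosθ, r sinθ); lever angle φ = atan2(r sinθ, d + r cosθ).
Differentiating tanφ: φ̇ = rω(d cosθ + r)/(d² + r² + 2dr cosθ).
d² + r² + 2dr cosθ = |CA|² = 0.00489466 m²;  d cosθ + r = -0.064039 m.
|ω_lever| = |0.0685·8.063·-0.064039| / 0.00489466 = 7.2266 rad/s.

7.23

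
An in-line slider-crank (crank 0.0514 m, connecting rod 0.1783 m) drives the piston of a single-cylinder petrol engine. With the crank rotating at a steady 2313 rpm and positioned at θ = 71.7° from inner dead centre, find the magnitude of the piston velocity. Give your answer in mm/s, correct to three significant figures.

ω = 2π·2313/60 = 242.2 rad/s
For an in-line slider-crank, x = r cosθ + √(L² − r² sin²θ), so v = −rω sinθ·[1 + r cosθ/√(L² − r² sin²θ)].
With r = 0.0514 m, L = 0.1783 m, θ = 71.7°: √(L² − r² sin²θ) = 0.17149 m.
v = −0.0514·242.2·0.94943·[1 + 0.0514·0.31399/0.17149] = -12.933 m/s.
|v| = 12.933 m/s = 12933 mm/s.

12900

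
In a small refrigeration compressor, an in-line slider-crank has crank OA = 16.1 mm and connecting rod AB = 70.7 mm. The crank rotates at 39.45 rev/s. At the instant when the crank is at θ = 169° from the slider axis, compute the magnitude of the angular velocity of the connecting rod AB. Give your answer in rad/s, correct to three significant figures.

55.5

ω = 247.9 rad/s (converted from 39.45 rev/s).
The rod makes angle φ with the slider axis where L sinφ = r sinθ; differentiating, L cosφ·φ̇ = r ω cosθ.
L cosφ = √(L² − r² sin²θ) = 0.070633 m.
|ω_rod| = r ω |cosθ| / √(L² − r² sin²θ) = 0.0161·247.9·0.98163/0.070633 = 55.461 rad/s.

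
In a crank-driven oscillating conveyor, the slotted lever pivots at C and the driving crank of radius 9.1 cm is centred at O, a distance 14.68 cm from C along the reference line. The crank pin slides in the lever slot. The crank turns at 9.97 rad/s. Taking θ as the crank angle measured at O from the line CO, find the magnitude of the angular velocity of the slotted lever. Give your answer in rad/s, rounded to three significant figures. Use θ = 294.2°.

ω = 9.97 rad/s
Crank pin A relative to C: A = (d + r cosθ, r sinθ); lever angle φ = atan2(r sinθ, d + r cosθ).
Differentiating tanφ: φ̇ = rω(d cosθ + r)/(d² + r² + 2dr cosθ).
d² + r² + 2dr cosθ = |CA|² = 0.0407834 m²;  d cosθ + r = +0.15118 m.
|ω_lever| = |0.091·9.97·+0.15118| / 0.0407834 = 3.3631 rad/s.

3.36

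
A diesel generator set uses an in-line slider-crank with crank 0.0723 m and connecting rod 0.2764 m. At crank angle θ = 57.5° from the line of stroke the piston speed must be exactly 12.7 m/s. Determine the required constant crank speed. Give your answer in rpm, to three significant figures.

1740

For an in-line slider-crank, |v_piston| = rω|sinθ|·[1 + r cosθ/√(L² − r² sin²θ)].
With r = 0.0723 m, L = 0.2764 m, θ = 57.5°: the bracketed kinematic factor |dx/dθ| = 0.069764 m.
ω = v/|dx/dθ| = 12.7/0.069764 = 182.04 rad/s.
N = 60ω/(2π) = 1738.4 rpm.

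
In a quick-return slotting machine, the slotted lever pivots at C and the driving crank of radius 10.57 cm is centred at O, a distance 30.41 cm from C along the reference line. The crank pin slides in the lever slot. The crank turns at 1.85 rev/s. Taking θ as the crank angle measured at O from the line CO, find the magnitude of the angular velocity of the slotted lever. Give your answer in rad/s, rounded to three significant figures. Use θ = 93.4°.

1.08

ω = 11.62 rad/s (from 1.85 rev/s).
Crank pin A relative to C: A = (d + r cosθ, r sinθ); lever angle φ = atan2(r sinθ, d + r cosθ).
Differentiating tanφ: φ̇ = rω(d cosθ + r)/(d² + r² + 2dr cosθ).
d² + r² + 2dr cosθ = |CA|² = 0.0998367 m²;  d cosθ + r = +0.087665 m.
|ω_lever| = |0.1057·11.62·+0.087665| / 0.0998367 = 1.0789 rad/s.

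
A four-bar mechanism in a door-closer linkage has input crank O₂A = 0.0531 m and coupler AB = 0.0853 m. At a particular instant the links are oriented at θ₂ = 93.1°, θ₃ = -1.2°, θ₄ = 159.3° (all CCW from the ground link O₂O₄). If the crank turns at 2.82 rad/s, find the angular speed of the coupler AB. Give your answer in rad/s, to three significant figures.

4.81

ω₂ = 2.82 rad/s
Differentiating the loop-closure r₂e^{iθ₂}+r₃e^{iθ₃}=r₁+r₄e^{iθ₄} gives r₂ω₂e^{iθ₂}+r₃ω₃e^{iθ₃}=r₄ω₄e^{iθ₄}.
Eliminating the other unknown: ω₃ = r₂ω₂ sin(θ₄−θ₂) / [r₃ sin(θ₃−θ₄)].
Numerator sine = +0.91496; denominator sine = -0.33381.
Result = 0.0531·2.82·(+0.91496) / (0.0853·(-0.33381)) = -4.8117 rad/s; magnitude 4.8117 rad/s.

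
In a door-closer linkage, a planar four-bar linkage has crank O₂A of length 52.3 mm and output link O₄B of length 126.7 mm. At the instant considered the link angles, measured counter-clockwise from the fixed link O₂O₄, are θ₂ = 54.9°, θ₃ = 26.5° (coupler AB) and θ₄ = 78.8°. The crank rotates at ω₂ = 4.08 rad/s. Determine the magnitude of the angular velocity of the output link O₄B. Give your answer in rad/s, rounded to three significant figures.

ω₂ = 4.08 rad/s
Differentiating the loop-closure r₂e^{iθ₂}+r₃e^{iθ₃}=r₁+r₄e^{iθ₄} gives r₂ω₂e^{iθ₂}+r₃ω₃e^{iθ₃}=r₄ω₄e^{iθ₄}.
Eliminating the other unknown: ω₄ = r₂ω₂ sin(θ₂−θ₃) / [r₄ sin(θ₄−θ₃)].
Numerator sine = +0.47562; denominator sine = +0.79122.
Result = 0.0523·4.08·(+0.47562) / (0.1267·(+0.79122)) = +1.0124 rad/s; magnitude 1.0124 rad/s.

1.01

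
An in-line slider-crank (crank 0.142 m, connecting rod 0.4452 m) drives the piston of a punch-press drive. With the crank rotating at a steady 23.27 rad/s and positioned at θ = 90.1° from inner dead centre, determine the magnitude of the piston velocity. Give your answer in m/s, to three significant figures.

3.30

ω = 23.27 rad/s
For an in-line slider-crank, x = r cosθ + √(L² − r² sin²θ), so v = −rω sinθ·[1 + r cosθ/√(L² − r² sin²θ)].
With r = 0.142 m, L = 0.4452 m, θ = 90.1°: √(L² − r² sin²θ) = 0.42195 m.
v = −0.142·23.27·1.00000·[1 + 0.142·-0.00175/0.42195] = -3.3024 m/s.
|v| = 3.3024 m/s.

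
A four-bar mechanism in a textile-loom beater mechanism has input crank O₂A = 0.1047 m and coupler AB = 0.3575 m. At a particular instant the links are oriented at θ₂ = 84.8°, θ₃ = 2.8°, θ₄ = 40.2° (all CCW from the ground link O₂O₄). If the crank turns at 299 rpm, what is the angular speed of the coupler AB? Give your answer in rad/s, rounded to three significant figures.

10.6

ω₂ = 31.31 rad/s (from 299 rpm).
Differentiating the loop-closure r₂e^{iθ₂}+r₃e^{iθ₃}=r₁+r₄e^{iθ₄} gives r₂ω₂e^{iθ₂}+r₃ω₃e^{iθ₃}=r₄ω₄e^{iθ₄}.
Eliminating the other unknown: ω₃ = r₂ω₂ sin(θ₄−θ₂) / [r₃ sin(θ₃−θ₄)].
Numerator sine = -0.70215; denominator sine = -0.60738.
Result = 0.1047·31.31·(-0.70215) / (0.3575·(-0.60738)) = +10.601 rad/s; magnitude 10.601 rad/s.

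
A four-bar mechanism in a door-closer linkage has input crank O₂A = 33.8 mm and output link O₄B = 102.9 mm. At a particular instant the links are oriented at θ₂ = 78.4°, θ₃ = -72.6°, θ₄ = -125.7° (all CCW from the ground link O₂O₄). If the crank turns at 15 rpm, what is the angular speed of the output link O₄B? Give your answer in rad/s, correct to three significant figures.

0.313

ω₂ = 1.571 rad/s (from 15 rpm).
Differentiating the loop-closure r₂e^{iθ₂}+r₃e^{iθ₃}=r₁+r₄e^{iθ₄} gives r₂ω₂e^{iθ₂}+r₃ω₃e^{iθ₃}=r₄ω₄e^{iθ₄}.
Eliminating the other unknown: ω₄ = r₂ω₂ sin(θ₂−θ₃) / [r₄ sin(θ₄−θ₃)].
Numerator sine = +0.48481; denominator sine = -0.79968.
Result = 0.0338·1.571·(+0.48481) / (0.1029·(-0.79968)) = -0.3128 rad/s; magnitude 0.3128 rad/s.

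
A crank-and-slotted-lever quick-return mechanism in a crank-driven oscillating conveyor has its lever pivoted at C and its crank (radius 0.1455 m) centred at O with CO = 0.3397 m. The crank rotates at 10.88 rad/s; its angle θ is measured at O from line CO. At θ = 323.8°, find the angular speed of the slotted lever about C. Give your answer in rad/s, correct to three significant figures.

ω = 10.88 rad/s
Crank pin A relative to C: A = (d + r cosθ, r sinθ); lever angle φ = atan2(r sinθ, d + r cosθ).
Differentiating tanφ: φ̇ = rω(d cosθ + r)/(d² + r² + 2dr cosθ).
d² + r² + 2dr cosθ = |CA|² = 0.216337 m²;  d cosθ + r = +0.41962 m.
|ω_lever| = |0.1455·10.88·+0.41962| / 0.216337 = 3.0706 rad/s.

3.07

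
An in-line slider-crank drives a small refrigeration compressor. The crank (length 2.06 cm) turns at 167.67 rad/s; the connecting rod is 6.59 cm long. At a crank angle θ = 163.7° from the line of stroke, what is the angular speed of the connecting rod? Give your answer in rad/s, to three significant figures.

50.5

ω = 167.7 rad/s
The rod makes angle φ with the slider axis where L sinφ = r sinθ; differentiating, L cosφ·φ̇ = r ω cosθ.
L cosφ = √(L² − r² sin²θ) = 0.065646 m.
|ω_rod| = r ω |cosθ| / √(L² − r² sin²θ) = 0.0206·167.7·0.95981/0.065646 = 50.501 rad/s.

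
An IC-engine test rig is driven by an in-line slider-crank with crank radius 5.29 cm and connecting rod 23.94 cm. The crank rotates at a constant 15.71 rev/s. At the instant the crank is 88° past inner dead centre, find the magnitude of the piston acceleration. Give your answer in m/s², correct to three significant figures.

ω = 2π·15.7 = 98.71 rad/s
x(θ) = r cosθ + √(L² − r² sin²θ); with ω constant, a = ω²·d²x/dθ².
d²x/dθ² = −r cosθ − r²(cos2θ)/√u − r⁴ sin²2θ/(4u^{3/2}),  u = L² − r² sin²θ = 0.0545174 m².
Substituting r = 0.0529 m, L = 0.2394 m, θ = 88°: d²x/dθ² = +0.010109 m.
a = ω²·d²x/dθ² = (98.71)²·(+0.010109) = +98.497 m/s²;  |a| = 98.497 m/s².

98.5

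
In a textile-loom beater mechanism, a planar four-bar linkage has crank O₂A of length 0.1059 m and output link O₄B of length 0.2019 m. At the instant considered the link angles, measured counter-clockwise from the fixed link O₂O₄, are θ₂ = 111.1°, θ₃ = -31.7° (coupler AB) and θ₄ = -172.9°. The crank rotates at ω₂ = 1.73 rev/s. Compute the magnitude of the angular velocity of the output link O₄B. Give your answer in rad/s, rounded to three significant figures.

5.50

ω₂ = 10.87 rad/s (from 1.73 rev/s).
Differentiating the loop-closure r₂e^{iθ₂}+r₃e^{iθ₃}=r₁+r₄e^{iθ₄} gives r₂ω₂e^{iθ₂}+r₃ω₃e^{iθ₃}=r₄ω₄e^{iθ₄}.
Eliminating the other unknown: ω₄ = r₂ω₂ sin(θ₂−θ₃) / [r₄ sin(θ₄−θ₃)].
Numerator sine = +0.60460; denominator sine = -0.62660.
Result = 0.1059·10.87·(+0.60460) / (0.2019·(-0.62660)) = -5.5012 rad/s; magnitude 5.5012 rad/s.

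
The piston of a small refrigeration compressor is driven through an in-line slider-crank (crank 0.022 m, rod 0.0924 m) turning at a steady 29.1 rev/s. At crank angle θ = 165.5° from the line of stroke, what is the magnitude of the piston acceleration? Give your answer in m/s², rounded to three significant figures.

558

ω = 2π·29.1 = 182.8 rad/s
x(θ) = r cosθ + √(L² − r² sin²θ); with ω constant, a = ω²·d²x/dθ².
d²x/dθ² = −r cosθ − r²(cos2θ)/√u − r⁴ sin²2θ/(4u^{3/2}),  u = L² − r² sin²θ = 0.00850742 m².
Substituting r = 0.022 m, L = 0.0924 m, θ = 165.5°: d²x/dθ² = +0.016692 m.
a = ω²·d²x/dθ² = (182.8)²·(+0.016692) = +558.03 m/s²;  |a| = 558.03 m/s².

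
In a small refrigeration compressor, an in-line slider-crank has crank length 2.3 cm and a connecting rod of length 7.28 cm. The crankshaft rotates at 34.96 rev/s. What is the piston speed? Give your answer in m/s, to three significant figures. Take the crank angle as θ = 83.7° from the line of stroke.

5.21

ω = 2π·35 = 219.7 rad/s
For an in-line slider-crank, x = r cosθ + √(L² − r² sin²θ), so v = −rω sinθ·[1 + r cosθ/√(L² − r² sin²θ)].
With r = 0.023 m, L = 0.0728 m, θ = 83.7°: √(L² − r² sin²θ) = 0.069117 m.
v = −0.023·219.7·0.99396·[1 + 0.023·0.10973/0.069117] = -5.205 m/s.
|v| = 5.205 m/s.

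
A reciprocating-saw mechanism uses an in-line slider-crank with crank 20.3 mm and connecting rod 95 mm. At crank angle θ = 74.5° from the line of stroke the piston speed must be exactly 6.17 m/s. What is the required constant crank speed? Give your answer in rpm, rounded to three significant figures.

2850

For an in-line slider-crank, |v_piston| = rω|sinθ|·[1 + r cosθ/√(L² − r² sin²θ)].
With r = 0.0203 m, L = 0.095 m, θ = 74.5°: the bracketed kinematic factor |dx/dθ| = 0.020703 m.
ω = v/|dx/dθ| = 6.17/0.020703 = 298.02 rad/s.
N = 60ω/(2π) = 2845.9 rpm.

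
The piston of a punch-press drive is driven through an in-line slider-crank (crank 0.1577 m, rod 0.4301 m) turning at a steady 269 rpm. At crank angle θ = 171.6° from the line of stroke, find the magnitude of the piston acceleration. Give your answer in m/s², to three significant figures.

79.7

ω = 2π·269/60 = 28.17 rad/s
x(θ) = r cosθ + √(L² − r² sin²θ); with ω constant, a = ω²·d²x/dθ².
d²x/dθ² = −r cosθ − r²(cos2θ)/√u − r⁴ sin²2θ/(4u^{3/2}),  u = L² − r² sin²θ = 0.184455 m².
Substituting r = 0.1577 m, L = 0.4301 m, θ = 171.6°: d²x/dθ² = +0.10041 m.
a = ω²·d²x/dθ² = (28.17)²·(+0.10041) = +79.679 m/s²;  |a| = 79.679 m/s².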